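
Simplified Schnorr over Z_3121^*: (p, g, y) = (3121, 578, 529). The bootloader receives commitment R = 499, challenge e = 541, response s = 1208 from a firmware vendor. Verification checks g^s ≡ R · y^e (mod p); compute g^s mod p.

2822

578^2 = 334084 ≡ 137
578^4 ≡ 137^2 = 18769 ≡ 43
578^8 ≡ 43^2 = 1849
578^16 ≡ 1849^2 = 3418801 ≡ 1306
578^32 ≡ 1306^2 = 1705636 ≡ 1570
578^64 ≡ 1570^2 = 2464900 ≡ 2431
578^128 ≡ 2431^2 = 5909761 ≡ 1708
578^256 ≡ 1708^2 = 2917264 ≡ 2250
578^512 ≡ 2250^2 = 5062500 ≡ 238
578^1024 ≡ 238^2 = 56644 ≡ 466
1208 = 1024 + 128 + 32 + 16 + 8, so 578^1208 ≡ 466·1708·1570·1306·1849 ≡ 2822 (mod 3121)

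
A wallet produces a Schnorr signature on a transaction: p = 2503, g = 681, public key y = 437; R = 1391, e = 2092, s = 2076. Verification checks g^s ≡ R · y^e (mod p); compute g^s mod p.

1464

681^2 = 463761 ≡ 706
681^4 ≡ 706^2 = 498436 ≡ 339
681^8 ≡ 339^2 = 114921 ≡ 2286
681^16 ≡ 2286^2 = 5225796 ≡ 2035
681^32 ≡ 2035^2 = 4141225 ≡ 1263
681^64 ≡ 1263^2 = 1595169 ≡ 758
681^128 ≡ 758^2 = 574564 ≡ 1377
681^256 ≡ 1377^2 = 1896129 ≡ 1358
681^512 ≡ 1358^2 = 1844164 ≡ 1956
681^1024 ≡ 1956^2 = 3825936 ≡ 1352
681^2048 ≡ 1352^2 = 1827904 ≡ 714
2076 = 2048 + 16 + 8 + 4, so 681^2076 ≡ 714·2035·2286·339 ≡ 1464 (mod 2503)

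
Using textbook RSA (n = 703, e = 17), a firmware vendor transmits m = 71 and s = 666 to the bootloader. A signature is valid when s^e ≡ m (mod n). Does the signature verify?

does not verify

s^2 ≡ 666^2 = 443556 ≡ 666
s^4 ≡ 666^2 = 443556 ≡ 666
s^8 ≡ 666^2 = 443556 ≡ 666
s^16 ≡ 666^2 = 443556 ≡ 666
17 = 16 + 1, so s^17 ≡ 666·666 ≡ 666 (mod 703)
666 ≠ 71, so verification fails.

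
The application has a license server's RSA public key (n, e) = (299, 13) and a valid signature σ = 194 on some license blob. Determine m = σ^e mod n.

38

Squares mod 299: σ^1≡194, σ^2≡261, σ^4≡248, σ^8≡209
13 = 8 + 4 + 1, so σ^13 ≡ 209·248·194 ≡ 38 (mod 299)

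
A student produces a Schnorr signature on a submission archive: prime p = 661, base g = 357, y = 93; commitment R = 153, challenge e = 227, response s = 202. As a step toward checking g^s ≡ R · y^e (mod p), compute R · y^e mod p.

291

93^2 = 8649 ≡ 56
93^4 ≡ 56^2 = 3136 ≡ 492
93^8 ≡ 492^2 = 242064 ≡ 138
93^16 ≡ 138^2 = 19044 ≡ 536
93^32 ≡ 536^2 = 287296 ≡ 422
93^64 ≡ 422^2 = 178084 ≡ 275
93^128 ≡ 275^2 = 75625 ≡ 271
227 = 128 + 64 + 32 + 2 + 1, so 93^227 ≡ 271·275·422·56·93 ≡ 300 (mod 661)
R · y^e ≡ 153·300 = 45900 ≡ 291 (mod 661)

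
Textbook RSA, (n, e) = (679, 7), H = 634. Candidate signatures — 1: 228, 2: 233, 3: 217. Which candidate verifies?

1

Candidate 1: Squares mod 679: 228^1≡228, 228^2≡380, 228^4≡452; 7 = 4 + 2 + 1, so 228^7 ≡ 452·380·228 ≡ 634 (mod 679)
  → matches H = 634
Candidate 2: Squares mod 679: 233^1≡233, 233^2≡648, 233^4≡282; 7 = 4 + 2 + 1, so 233^7 ≡ 282·648·233 ≡ 114 (mod 679)
Candidate 3: Squares mod 679: 217^1≡217, 217^2≡238, 217^4≡287; 7 = 4 + 2 + 1, so 217^7 ≡ 287·238·217 ≡ 511 (mod 679)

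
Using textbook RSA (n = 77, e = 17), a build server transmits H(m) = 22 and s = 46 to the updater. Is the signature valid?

Squares mod 77: s^1≡46, s^2≡37, s^4≡60, s^8≡58, s^16≡53
17 = 16 + 1, so s^17 ≡ 53·46 ≡ 51 (mod 77)
s^17 mod 77 = 51, but H(m) = 22.

invalid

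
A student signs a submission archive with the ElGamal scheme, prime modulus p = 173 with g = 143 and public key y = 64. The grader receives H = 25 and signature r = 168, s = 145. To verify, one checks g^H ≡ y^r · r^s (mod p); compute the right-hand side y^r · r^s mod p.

20

64^168 mod 173 = 118
168^145 mod 173 = 94
y^r · r^s ≡ 118·94 = 11092 ≡ 20 (mod 173)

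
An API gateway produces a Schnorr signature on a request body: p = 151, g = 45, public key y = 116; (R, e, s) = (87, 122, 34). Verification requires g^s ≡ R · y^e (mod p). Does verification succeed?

fails

g^s mod p:
45^34 mod 151 = 37
R · y^e mod p:
116^122 mod 151 = 97
87·97 = 8439 ≡ 134 (mod 151)
37 ≠ 134; the check fails.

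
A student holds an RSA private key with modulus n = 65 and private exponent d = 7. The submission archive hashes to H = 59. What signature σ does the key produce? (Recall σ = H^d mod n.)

19

H^7 mod 65 = 19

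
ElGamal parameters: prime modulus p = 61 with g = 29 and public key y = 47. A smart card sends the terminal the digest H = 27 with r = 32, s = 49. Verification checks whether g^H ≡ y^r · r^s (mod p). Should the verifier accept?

Left side g^H mod p:
29^2 = 841 ≡ 48
29^4 ≡ 48^2 = 2304 ≡ 47
29^8 ≡ 47^2 = 2209 ≡ 13
29^16 ≡ 13^2 = 169 ≡ 47
27 = 16 + 8 + 2 + 1, so 29^27 ≡ 47·13·48·29 ≡ 50 (mod 61)
Right side y^r · r^s mod p:
47^2 = 2209 ≡ 13
47^4 ≡ 13^2 = 169 ≡ 47
47^8 ≡ 47^2 = 2209 ≡ 13
47^16 ≡ 13^2 = 169 ≡ 47
47^32 ≡ 47^2 = 2209 ≡ 13
32^2 = 1024 ≡ 48
32^4 ≡ 48^2 = 2304 ≡ 47
32^8 ≡ 47^2 = 2209 ≡ 13
32^16 ≡ 13^2 = 169 ≡ 47
32^32 ≡ 47^2 = 2209 ≡ 13
49 = 32 + 16 + 1, so 32^49 ≡ 13·47·32 ≡ 32 (mod 61)
13·32 = 416 ≡ 50 (mod 61)
50 ≡ 50 (mod 61), so the signature is genuine.

accept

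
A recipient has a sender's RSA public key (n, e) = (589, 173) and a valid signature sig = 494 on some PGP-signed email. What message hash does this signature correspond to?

Squares mod 589: sig^1≡494, sig^2≡190, sig^4≡171, sig^8≡380, sig^16≡95, sig^32≡190, sig^64≡171, sig^128≡380
173 = 128 + 32 + 8 + 4 + 1, so sig^173 ≡ 380·190·380·171·494 ≡ 209 (mod 589)

209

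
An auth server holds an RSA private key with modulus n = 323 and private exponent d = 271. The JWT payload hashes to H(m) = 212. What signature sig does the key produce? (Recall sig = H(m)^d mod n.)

(H(m))^2 ≡ 212^2 = 44944 ≡ 47
(H(m))^4 ≡ 47^2 = 2209 ≡ 271
(H(m))^8 ≡ 271^2 = 73441 ≡ 120
(H(m))^16 ≡ 120^2 = 14400 ≡ 188
(H(m))^32 ≡ 188^2 = 35344 ≡ 137
(H(m))^64 ≡ 137^2 = 18769 ≡ 35
(H(m))^128 ≡ 35^2 = 1225 ≡ 256
(H(m))^256 ≡ 256^2 = 65536 ≡ 290
271 = 256 + 8 + 4 + 2 + 1, so (H(m))^271 ≡ 290·120·271·47·212 ≡ 117 (mod 323)

117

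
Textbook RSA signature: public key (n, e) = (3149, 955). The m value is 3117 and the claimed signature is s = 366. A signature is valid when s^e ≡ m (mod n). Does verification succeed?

s^955 mod 3149 = 32
The recovered value 32 does not match the digest 3117.

fails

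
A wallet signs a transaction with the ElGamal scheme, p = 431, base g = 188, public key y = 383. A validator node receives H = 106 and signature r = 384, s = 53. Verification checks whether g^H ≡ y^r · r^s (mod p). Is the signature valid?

invalid

Left side g^H mod p:
188^2 = 35344 ≡ 2
188^4 ≡ 2^2 = 4
188^8 ≡ 4^2 = 16
188^16 ≡ 16^2 = 256
188^32 ≡ 256^2 = 65536 ≡ 24
188^64 ≡ 24^2 = 576 ≡ 145
106 = 64 + 32 + 8 + 2, so 188^106 ≡ 145·24·16·2 ≡ 162 (mod 431)
Right side y^r · r^s mod p:
383^2 = 146689 ≡ 149
383^4 ≡ 149^2 = 22201 ≡ 220
383^8 ≡ 220^2 = 48400 ≡ 128
383^16 ≡ 128^2 = 16384 ≡ 6
383^32 ≡ 6^2 = 36
383^64 ≡ 36^2 = 1296 ≡ 3
383^128 ≡ 3^2 = 9
383^256 ≡ 9^2 = 81
384 = 256 + 128, so 383^384 ≡ 81·9 ≡ 298 (mod 431)
384^2 = 147456 ≡ 54
384^4 ≡ 54^2 = 2916 ≡ 330
384^8 ≡ 330^2 = 108900 ≡ 288
384^16 ≡ 288^2 = 82944 ≡ 192
384^32 ≡ 192^2 = 36864 ≡ 229
53 = 32 + 16 + 4 + 1, so 384^53 ≡ 229·192·330·384 ≡ 36 (mod 431)
298·36 = 10728 ≡ 384 (mod 431)
162 ≠ 384, so verification fails.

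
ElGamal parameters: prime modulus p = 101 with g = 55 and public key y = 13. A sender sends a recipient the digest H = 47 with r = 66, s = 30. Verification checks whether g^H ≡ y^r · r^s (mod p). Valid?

no

Left side g^H mod p:
Squares mod 101: 55^1≡55, 55^2≡96, 55^4≡25, 55^8≡19, 55^16≡58, 55^32≡31
47 = 32 + 8 + 4 + 2 + 1, so 55^47 ≡ 31·19·25·96·55 ≡ 18 (mod 101)
Right side y^r · r^s mod p:
Squares mod 101: 13^1≡13, 13^2≡68, 13^4≡79, 13^8≡80, 13^16≡37, 13^32≡56, 13^64≡5
66 = 64 + 2, so 13^66 ≡ 5·68 ≡ 37 (mod 101)
Squares mod 101: 66^1≡66, 66^2≡13, 66^4≡68, 66^8≡79, 66^16≡80
30 = 16 + 8 + 4 + 2, so 66^30 ≡ 80·79·68·13 ≡ 65 (mod 101)
37·65 = 2405 ≡ 82 (mod 101)
18 ≠ 82, so verification fails.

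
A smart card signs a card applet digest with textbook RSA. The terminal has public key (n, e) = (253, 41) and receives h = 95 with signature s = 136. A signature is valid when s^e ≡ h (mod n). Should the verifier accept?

s^2 ≡ 136^2 = 18496 ≡ 27
s^4 ≡ 27^2 = 729 ≡ 223
s^8 ≡ 223^2 = 49729 ≡ 141
s^16 ≡ 141^2 = 19881 ≡ 147
s^32 ≡ 147^2 = 21609 ≡ 104
41 = 32 + 8 + 1, so s^41 ≡ 104·141·136 ≡ 158 (mod 253)
s^41 mod 253 = 158, but h = 95.

reject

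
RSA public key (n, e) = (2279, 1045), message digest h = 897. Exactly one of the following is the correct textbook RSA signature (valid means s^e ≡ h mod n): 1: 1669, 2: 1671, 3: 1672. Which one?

Candidate 1: Squares mod 2279: 1669^1≡1669, 1669^2≡623, 1669^4≡699, 1669^8≡895, 1669^16≡1096, 1669^32≡183, 1669^64≡1583, 1669^128≡1268, 1669^256≡1129, 1669^512≡680, 1669^1024≡2042; 1045 = 1024 + 16 + 4 + 1, so 1669^1045 ≡ 2042·1096·699·1669 ≡ 1956 (mod 2279)
Candidate 2: Squares mod 2279: 1671^1≡1671, 1671^2≡466, 1671^4≡651, 1671^8≡2186, 1671^16≡1812, 1671^32≡1584, 1671^64≡2156, 1671^128≡1455, 1671^256≡2113, 1671^512≡208, 1671^1024≡2242; 1045 = 1024 + 16 + 4 + 1, so 1671^1045 ≡ 2242·1812·651·1671 ≡ 897 (mod 2279)
  → matches h = 897
Candidate 3: Squares mod 2279: 1672^1≡1672, 1672^2≡1530, 1672^4≡367, 1672^8≡228, 1672^16≡1846, 1672^32≡611, 1672^64≡1844, 1672^128≡68, 1672^256≡66, 1672^512≡2077, 1672^1024≡2061; 1045 = 1024 + 16 + 4 + 1, so 1672^1045 ≡ 2061·1846·367·1672 ≡ 255 (mod 2279)

2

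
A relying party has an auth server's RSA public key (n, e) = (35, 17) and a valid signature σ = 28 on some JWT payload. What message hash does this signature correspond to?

28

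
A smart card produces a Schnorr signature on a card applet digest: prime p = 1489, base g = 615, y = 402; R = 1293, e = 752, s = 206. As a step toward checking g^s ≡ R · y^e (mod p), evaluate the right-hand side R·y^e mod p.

182

402^2 = 161604 ≡ 792
402^4 ≡ 792^2 = 627264 ≡ 395
402^8 ≡ 395^2 = 156025 ≡ 1169
402^16 ≡ 1169^2 = 1366561 ≡ 1148
402^32 ≡ 1148^2 = 1317904 ≡ 139
402^64 ≡ 139^2 = 19321 ≡ 1453
402^128 ≡ 1453^2 = 2111209 ≡ 1296
402^256 ≡ 1296^2 = 1679616 ≡ 24
402^512 ≡ 24^2 = 576
752 = 512 + 128 + 64 + 32 + 16, so 402^752 ≡ 576·1296·1453·139·1148 ≡ 1169 (mod 1489)
R · y^e ≡ 1293·1169 = 1511517 ≡ 182 (mod 1489)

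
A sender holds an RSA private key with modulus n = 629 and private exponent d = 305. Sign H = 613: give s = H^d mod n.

Squares mod 629: H^1≡613, H^2≡256, H^4≡120, H^8≡562, H^16≡86, H^32≡477, H^64≡460, H^128≡256, H^256≡120
305 = 256 + 32 + 16 + 1, so H^305 ≡ 120·477·86·613 ≡ 511 (mod 629)

511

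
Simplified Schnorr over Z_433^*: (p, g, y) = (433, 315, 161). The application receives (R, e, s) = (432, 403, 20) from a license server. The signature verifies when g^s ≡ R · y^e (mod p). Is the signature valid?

valid

g^s mod p:
Squares mod 433: 315^1≡315, 315^2≡68, 315^4≡294, 315^8≡269, 315^16≡50
20 = 16 + 4, so 315^20 ≡ 50·294 ≡ 411 (mod 433)
R · y^e mod p:
Squares mod 433: 161^1≡161, 161^2≡374, 161^4≡17, 161^8≡289, 161^16≡385, 161^32≡139, 161^64≡269, 161^128≡50, 161^256≡335
403 = 256 + 128 + 16 + 2 + 1, so 161^403 ≡ 335·50·385·374·161 ≡ 22 (mod 433)
432·22 = 9504 ≡ 411 (mod 433)
411 ≡ 411 (mod 433); signature holds.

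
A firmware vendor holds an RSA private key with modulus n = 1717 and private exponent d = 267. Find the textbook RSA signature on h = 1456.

h^2 ≡ 1456^2 = 2119936 ≡ 1158
h^4 ≡ 1158^2 = 1340964 ≡ 1704
h^8 ≡ 1704^2 = 2903616 ≡ 169
h^16 ≡ 169^2 = 28561 ≡ 1089
h^32 ≡ 1089^2 = 1185921 ≡ 1191
h^64 ≡ 1191^2 = 1418481 ≡ 239
h^128 ≡ 239^2 = 57121 ≡ 460
h^256 ≡ 460^2 = 211600 ≡ 409
267 = 256 + 8 + 2 + 1, so h^267 ≡ 409·169·1158·1456 ≡ 318 (mod 1717)

318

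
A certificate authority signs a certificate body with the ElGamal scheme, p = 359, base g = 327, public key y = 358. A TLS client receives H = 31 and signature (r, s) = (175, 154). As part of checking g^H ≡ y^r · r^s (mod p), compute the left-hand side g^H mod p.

327^2 = 106929 ≡ 306
327^4 ≡ 306^2 = 93636 ≡ 296
327^8 ≡ 296^2 = 87616 ≡ 20
327^16 ≡ 20^2 = 400 ≡ 41
31 = 16 + 8 + 4 + 2 + 1, so 327^31 ≡ 41·20·296·306·327 ≡ 26 (mod 359)

26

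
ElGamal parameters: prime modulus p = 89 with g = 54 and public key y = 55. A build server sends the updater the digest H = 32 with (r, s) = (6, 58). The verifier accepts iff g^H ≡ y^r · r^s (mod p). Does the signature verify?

does not verify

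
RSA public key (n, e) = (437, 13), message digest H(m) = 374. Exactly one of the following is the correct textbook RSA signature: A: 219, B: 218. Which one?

Candidate A: 219^2 = 47961 ≡ 328; 219^4 ≡ 328^2 = 107584 ≡ 82; 219^8 ≡ 82^2 = 6724 ≡ 169; 13 = 8 + 4 + 1, so 219^13 ≡ 169·82·219 ≡ 374 (mod 437)
  → matches H(m) = 374
Candidate B: 218^2 = 47524 ≡ 328; 218^4 ≡ 328^2 = 107584 ≡ 82; 218^8 ≡ 82^2 = 6724 ≡ 169; 13 = 8 + 4 + 1, so 218^13 ≡ 169·82·218 ≡ 63 (mod 437)

A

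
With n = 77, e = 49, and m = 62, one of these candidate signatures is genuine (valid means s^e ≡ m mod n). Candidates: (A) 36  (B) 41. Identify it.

B

Candidate A: 36^2 = 1296 ≡ 64; 36^4 ≡ 64^2 = 4096 ≡ 15; 36^8 ≡ 15^2 = 225 ≡ 71; 36^16 ≡ 71^2 = 5041 ≡ 36; 36^32 ≡ 36^2 = 1296 ≡ 64; 49 = 32 + 16 + 1, so 36^49 ≡ 64·36·36 ≡ 15 (mod 77)
Candidate B: 41^2 = 1681 ≡ 64; 41^4 ≡ 64^2 = 4096 ≡ 15; 41^8 ≡ 15^2 = 225 ≡ 71; 41^16 ≡ 71^2 = 5041 ≡ 36; 41^32 ≡ 36^2 = 1296 ≡ 64; 49 = 32 + 16 + 1, so 41^49 ≡ 64·36·41 ≡ 62 (mod 77)
  → matches m = 62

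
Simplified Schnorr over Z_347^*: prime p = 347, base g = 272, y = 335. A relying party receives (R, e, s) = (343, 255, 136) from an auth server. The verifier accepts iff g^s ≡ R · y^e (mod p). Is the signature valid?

g^s mod p:
272^2 = 73984 ≡ 73
272^4 ≡ 73^2 = 5329 ≡ 124
272^8 ≡ 124^2 = 15376 ≡ 108
272^16 ≡ 108^2 = 11664 ≡ 213
272^32 ≡ 213^2 = 45369 ≡ 259
272^64 ≡ 259^2 = 67081 ≡ 110
272^128 ≡ 110^2 = 12100 ≡ 302
136 = 128 + 8, so 272^136 ≡ 302·108 ≡ 345 (mod 347)
R · y^e mod p:
335^2 = 112225 ≡ 144
335^4 ≡ 144^2 = 20736 ≡ 263
335^8 ≡ 263^2 = 69169 ≡ 116
335^16 ≡ 116^2 = 13456 ≡ 270
335^32 ≡ 270^2 = 72900 ≡ 30
335^64 ≡ 30^2 = 900 ≡ 206
335^128 ≡ 206^2 = 42436 ≡ 102
255 = 128 + 64 + 32 + 16 + 8 + 4 + 2 + 1, so 335^255 ≡ 102·206·30·270·116·263·144·335 ≡ 174 (mod 347)
343·174 = 59682 ≡ 345 (mod 347)
345 ≡ 345 (mod 347); signature holds.

valid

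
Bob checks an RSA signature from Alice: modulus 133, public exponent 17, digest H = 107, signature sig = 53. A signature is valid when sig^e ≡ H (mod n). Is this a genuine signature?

forged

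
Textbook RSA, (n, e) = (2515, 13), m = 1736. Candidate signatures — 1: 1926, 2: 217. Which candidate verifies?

Candidate 1: 1926^2 = 3709476 ≡ 2366; 1926^4 ≡ 2366^2 = 5597956 ≡ 2081; 1926^8 ≡ 2081^2 = 4330561 ≡ 2246; 13 = 8 + 4 + 1, so 1926^13 ≡ 2246·2081·1926 ≡ 1736 (mod 2515)
  → matches m = 1736
Candidate 2: 217^2 = 47089 ≡ 1819; 217^4 ≡ 1819^2 = 3308761 ≡ 1536; 217^8 ≡ 1536^2 = 2359296 ≡ 226; 13 = 8 + 4 + 1, so 217^13 ≡ 226·1536·217 ≡ 1747 (mod 2515)

1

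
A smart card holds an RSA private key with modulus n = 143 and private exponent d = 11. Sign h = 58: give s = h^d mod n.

102

h^2 ≡ 58^2 = 3364 ≡ 75
h^4 ≡ 75^2 = 5625 ≡ 48
h^8 ≡ 48^2 = 2304 ≡ 16
11 = 8 + 2 + 1, so h^11 ≡ 16·75·58 ≡ 102 (mod 143)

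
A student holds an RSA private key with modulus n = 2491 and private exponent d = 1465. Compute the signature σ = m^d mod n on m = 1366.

m^2 ≡ 1366^2 = 1865956 ≡ 197
m^4 ≡ 197^2 = 38809 ≡ 1444
m^8 ≡ 1444^2 = 2085136 ≡ 169
m^16 ≡ 169^2 = 28561 ≡ 1160
m^32 ≡ 1160^2 = 1345600 ≡ 460
m^64 ≡ 460^2 = 211600 ≡ 2356
m^128 ≡ 2356^2 = 5550736 ≡ 788
m^256 ≡ 788^2 = 620944 ≡ 685
m^512 ≡ 685^2 = 469225 ≡ 917
m^1024 ≡ 917^2 = 840889 ≡ 1422
1465 = 1024 + 256 + 128 + 32 + 16 + 8 + 1, so m^1465 ≡ 1422·685·788·460·1160·169·1366 ≡ 2053 (mod 2491)

2053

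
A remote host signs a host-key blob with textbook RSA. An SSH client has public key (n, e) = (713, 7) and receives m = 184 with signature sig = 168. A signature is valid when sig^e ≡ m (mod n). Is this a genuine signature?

sig^2 ≡ 168^2 = 28224 ≡ 417
sig^4 ≡ 417^2 = 173889 ≡ 630
7 = 4 + 2 + 1, so sig^7 ≡ 630·417·168 ≡ 580 (mod 713)
The recovered value 580 does not match the digest 184.

forged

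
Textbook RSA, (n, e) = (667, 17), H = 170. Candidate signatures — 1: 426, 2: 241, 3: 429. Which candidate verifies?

1

Candidate 1: Squares mod 667: 426^1≡426, 426^2≡52, 426^4≡36, 426^8≡629, 426^16≡110; 17 = 16 + 1, so 426^17 ≡ 110·426 ≡ 170 (mod 667)
  → matches H = 170
Candidate 2: Squares mod 667: 241^1≡241, 241^2≡52, 241^4≡36, 241^8≡629, 241^16≡110; 17 = 16 + 1, so 241^17 ≡ 110·241 ≡ 497 (mod 667)
Candidate 3: Squares mod 667: 429^1≡429, 429^2≡616, 429^4≡600, 429^8≡487, 429^16≡384; 17 = 16 + 1, so 429^17 ≡ 384·429 ≡ 654 (mod 667)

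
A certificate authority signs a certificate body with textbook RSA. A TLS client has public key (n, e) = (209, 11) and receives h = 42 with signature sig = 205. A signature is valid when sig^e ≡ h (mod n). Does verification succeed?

sig^2 ≡ 205^2 = 42025 ≡ 16
sig^4 ≡ 16^2 = 256 ≡ 47
sig^8 ≡ 47^2 = 2209 ≡ 119
11 = 8 + 2 + 1, so sig^11 ≡ 119·16·205 ≡ 117 (mod 209)
117 ≠ 42, so verification fails.

fails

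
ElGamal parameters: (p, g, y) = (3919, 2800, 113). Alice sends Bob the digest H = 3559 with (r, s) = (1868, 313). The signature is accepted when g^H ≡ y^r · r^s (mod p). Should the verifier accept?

Left side g^H mod p:
2800^2 = 7840000 ≡ 2000
2800^4 ≡ 2000^2 = 4000000 ≡ 2620
2800^8 ≡ 2620^2 = 6864400 ≡ 2231
2800^16 ≡ 2231^2 = 4977361 ≡ 231
2800^32 ≡ 231^2 = 53361 ≡ 2414
2800^64 ≡ 2414^2 = 5827396 ≡ 3762
2800^128 ≡ 3762^2 = 14152644 ≡ 1135
2800^256 ≡ 1135^2 = 1288225 ≡ 2793
2800^512 ≡ 2793^2 = 7800849 ≡ 2039
2800^1024 ≡ 2039^2 = 4157521 ≡ 3381
2800^2048 ≡ 3381^2 = 11431161 ≡ 3357
3559 = 2048 + 1024 + 256 + 128 + 64 + 32 + 4 + 2 + 1, so 2800^3559 ≡ 3357·3381·2793·1135·3762·2414·2620·2000·2800 ≡ 1800 (mod 3919)
Right side y^r · r^s mod p:
113^2 = 12769 ≡ 1012
113^4 ≡ 1012^2 = 1024144 ≡ 1285
113^8 ≡ 1285^2 = 1651225 ≡ 1326
113^16 ≡ 1326^2 = 1758276 ≡ 2564
113^32 ≡ 2564^2 = 6574096 ≡ 1933
113^64 ≡ 1933^2 = 3736489 ≡ 1682
113^128 ≡ 1682^2 = 2829124 ≡ 3525
113^256 ≡ 3525^2 = 12425625 ≡ 2395
113^512 ≡ 2395^2 = 5736025 ≡ 2528
113^1024 ≡ 2528^2 = 6390784 ≡ 2814
1868 = 1024 + 512 + 256 + 64 + 8 + 4, so 113^1868 ≡ 2814·2528·2395·1682·1326·1285 ≡ 123 (mod 3919)
1868^2 = 3489424 ≡ 1514
1868^4 ≡ 1514^2 = 2292196 ≡ 3500
1868^8 ≡ 3500^2 = 12250000 ≡ 3125
1868^16 ≡ 3125^2 = 9765625 ≡ 3396
1868^32 ≡ 3396^2 = 11532816 ≡ 3118
1868^64 ≡ 3118^2 = 9721924 ≡ 2804
1868^128 ≡ 2804^2 = 7862416 ≡ 902
1868^256 ≡ 902^2 = 813604 ≡ 2371
313 = 256 + 32 + 16 + 8 + 1, so 1868^313 ≡ 2371·3118·3396·3125·1868 ≡ 1751 (mod 3919)
123·1751 = 215373 ≡ 3747 (mod 3919)
1800 ≠ 3747, so verification fails.

reject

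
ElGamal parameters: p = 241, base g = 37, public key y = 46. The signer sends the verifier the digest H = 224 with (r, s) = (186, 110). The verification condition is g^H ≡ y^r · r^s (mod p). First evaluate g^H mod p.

24

37^2 = 1369 ≡ 164
37^4 ≡ 164^2 = 26896 ≡ 145
37^8 ≡ 145^2 = 21025 ≡ 58
37^16 ≡ 58^2 = 3364 ≡ 231
37^32 ≡ 231^2 = 53361 ≡ 100
37^64 ≡ 100^2 = 10000 ≡ 119
37^128 ≡ 119^2 = 14161 ≡ 183
224 = 128 + 64 + 32, so 37^224 ≡ 183·119·100 ≡ 24 (mod 241)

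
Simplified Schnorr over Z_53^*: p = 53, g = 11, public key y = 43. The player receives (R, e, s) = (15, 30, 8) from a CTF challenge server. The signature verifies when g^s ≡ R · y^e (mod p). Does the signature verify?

verifies

g^s mod p:
11^8 mod 53 = 10
R · y^e mod p:
43^30 mod 53 = 36
15·36 = 540 ≡ 10 (mod 53)
10 ≡ 10 (mod 53); signature holds.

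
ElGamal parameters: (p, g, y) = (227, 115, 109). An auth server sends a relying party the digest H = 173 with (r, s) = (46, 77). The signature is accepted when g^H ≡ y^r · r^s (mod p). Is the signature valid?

Left side g^H mod p:
Squares mod 227: 115^1≡115, 115^2≡59, 115^4≡76, 115^8≡101, 115^16≡213, 115^32≡196, 115^64≡53, 115^128≡85
173 = 128 + 32 + 8 + 4 + 1, so 115^173 ≡ 85·196·101·76·115 ≡ 68 (mod 227)
Right side y^r · r^s mod p:
Squares mod 227: 109^1≡109, 109^2≡77, 109^4≡27, 109^8≡48, 109^16≡34, 109^32≡21
46 = 32 + 8 + 4 + 2, so 109^46 ≡ 21·48·27·77 ≡ 195 (mod 227)
Squares mod 227: 46^1≡46, 46^2≡73, 46^4≡108, 46^8≡87, 46^16≡78, 46^32≡182, 46^64≡209
77 = 64 + 8 + 4 + 1, so 46^77 ≡ 209·87·108·46 ≡ 83 (mod 227)
195·83 = 16185 ≡ 68 (mod 227)
68 ≡ 68 (mod 227), so the signature is genuine.

valid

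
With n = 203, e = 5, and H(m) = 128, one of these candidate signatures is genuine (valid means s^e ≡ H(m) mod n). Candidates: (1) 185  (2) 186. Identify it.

2

Candidate 1: Squares mod 203: 185^1≡185, 185^2≡121, 185^4≡25; 5 = 4 + 1, so 185^5 ≡ 25·185 ≡ 159 (mod 203)
Candidate 2: Squares mod 203: 186^1≡186, 186^2≡86, 186^4≡88; 5 = 4 + 1, so 186^5 ≡ 88·186 ≡ 128 (mod 203)
  → matches H(m) = 128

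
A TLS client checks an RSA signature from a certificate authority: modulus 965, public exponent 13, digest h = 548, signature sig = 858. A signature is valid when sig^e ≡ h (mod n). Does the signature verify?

Squares mod 965: sig^1≡858, sig^2≡834, sig^4≡756, sig^8≡256
13 = 8 + 4 + 1, so sig^13 ≡ 256·756·858 ≡ 548 (mod 965)
sig^13 mod 965 = 548 matches h.

verifies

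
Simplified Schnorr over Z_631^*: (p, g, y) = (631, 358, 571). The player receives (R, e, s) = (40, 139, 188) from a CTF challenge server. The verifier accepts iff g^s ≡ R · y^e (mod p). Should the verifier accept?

g^s mod p:
358^188 mod 631 = 207
R · y^e mod p:
571^139 mod 631 = 336
40·336 = 13440 ≡ 189 (mod 631)
207 ≠ 189; the check fails.

reject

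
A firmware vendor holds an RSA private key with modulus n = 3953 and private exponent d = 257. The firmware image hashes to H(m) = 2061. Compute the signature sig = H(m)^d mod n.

Squares mod 3953: (H(m))^1≡2061, (H(m))^2≡2199, (H(m))^4≡1082, (H(m))^8≡636, (H(m))^16≡1290, (H(m))^32≡3840, (H(m))^64≡910, (H(m))^128≡1923, (H(m))^256≡1874
257 = 256 + 1, so (H(m))^257 ≡ 1874·2061 ≡ 233 (mod 3953)

233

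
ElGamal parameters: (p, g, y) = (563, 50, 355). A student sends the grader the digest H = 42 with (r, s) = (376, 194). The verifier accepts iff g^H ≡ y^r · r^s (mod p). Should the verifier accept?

accept

Left side g^H mod p:
50^42 mod 563 = 191
Right side y^r · r^s mod p:
355^376 mod 563 = 99
376^194 mod 563 = 491
99·491 = 48609 ≡ 191 (mod 563)
191 ≡ 191 (mod 563), so the signature is genuine.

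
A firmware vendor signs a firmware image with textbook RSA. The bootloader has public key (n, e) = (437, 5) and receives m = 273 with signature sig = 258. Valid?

yes

sig^2 ≡ 258^2 = 66564 ≡ 140
sig^4 ≡ 140^2 = 19600 ≡ 372
5 = 4 + 1, so sig^5 ≡ 372·258 ≡ 273 (mod 437)
sig^5 mod 437 = 273 matches m.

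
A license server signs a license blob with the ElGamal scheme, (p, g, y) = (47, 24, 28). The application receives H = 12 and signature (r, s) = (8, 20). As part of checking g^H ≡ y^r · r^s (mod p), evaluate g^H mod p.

27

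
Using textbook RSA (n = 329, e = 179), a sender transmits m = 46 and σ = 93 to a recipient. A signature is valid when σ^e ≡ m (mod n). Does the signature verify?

verifies

σ^2 ≡ 93^2 = 8649 ≡ 95
σ^4 ≡ 95^2 = 9025 ≡ 142
σ^8 ≡ 142^2 = 20164 ≡ 95
σ^16 ≡ 95^2 = 9025 ≡ 142
σ^32 ≡ 142^2 = 20164 ≡ 95
σ^64 ≡ 95^2 = 9025 ≡ 142
σ^128 ≡ 142^2 = 20164 ≡ 95
179 = 128 + 32 + 16 + 2 + 1, so σ^179 ≡ 95·95·142·95·93 ≡ 46 (mod 329)
46 = m, so the signature checks out.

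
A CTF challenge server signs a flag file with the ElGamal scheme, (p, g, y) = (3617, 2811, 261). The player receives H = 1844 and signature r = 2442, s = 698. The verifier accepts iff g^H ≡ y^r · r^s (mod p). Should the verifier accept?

accept

Left side g^H mod p:
2811^2 = 7901721 ≡ 2193
2811^4 ≡ 2193^2 = 4809249 ≡ 2256
2811^8 ≡ 2256^2 = 5089536 ≡ 417
2811^16 ≡ 417^2 = 173889 ≡ 273
2811^32 ≡ 273^2 = 74529 ≡ 2189
2811^64 ≡ 2189^2 = 4791721 ≡ 2813
2811^128 ≡ 2813^2 = 7912969 ≡ 2590
2811^256 ≡ 2590^2 = 6708100 ≡ 2182
2811^512 ≡ 2182^2 = 4761124 ≡ 1152
2811^1024 ≡ 1152^2 = 1327104 ≡ 3282
1844 = 1024 + 512 + 256 + 32 + 16 + 4, so 2811^1844 ≡ 3282·1152·2182·2189·273·2256 ≡ 2438 (mod 3617)
Right side y^r · r^s mod p:
261^2 = 68121 ≡ 3015
261^4 ≡ 3015^2 = 9090225 ≡ 704
261^8 ≡ 704^2 = 495616 ≡ 87
261^16 ≡ 87^2 = 7569 ≡ 335
261^32 ≡ 335^2 = 112225 ≡ 98
261^64 ≡ 98^2 = 9604 ≡ 2370
261^128 ≡ 2370^2 = 5616900 ≡ 3316
261^256 ≡ 3316^2 = 10995856 ≡ 176
261^512 ≡ 176^2 = 30976 ≡ 2040
261^1024 ≡ 2040^2 = 4161600 ≡ 2050
261^2048 ≡ 2050^2 = 4202500 ≡ 3163
2442 = 2048 + 256 + 128 + 8 + 2, so 261^2442 ≡ 3163·176·3316·87·3015 ≡ 3595 (mod 3617)
2442^2 = 5963364 ≡ 2548
2442^4 ≡ 2548^2 = 6492304 ≡ 3406
2442^8 ≡ 3406^2 = 11600836 ≡ 1117
2442^16 ≡ 1117^2 = 1247689 ≡ 3441
2442^32 ≡ 3441^2 = 11840481 ≡ 2040
2442^64 ≡ 2040^2 = 4161600 ≡ 2050
2442^128 ≡ 2050^2 = 4202500 ≡ 3163
2442^256 ≡ 3163^2 = 10004569 ≡ 3564
2442^512 ≡ 3564^2 = 12702096 ≡ 2809
698 = 512 + 128 + 32 + 16 + 8 + 2, so 2442^698 ≡ 2809·3163·2040·3441·1117·2548 ≡ 218 (mod 3617)
3595·218 = 783710 ≡ 2438 (mod 3617)
2438 ≡ 2438 (mod 3617), so the signature is genuine.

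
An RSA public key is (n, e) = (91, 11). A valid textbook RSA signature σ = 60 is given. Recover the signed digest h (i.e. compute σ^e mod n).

σ^2 ≡ 60^2 = 3600 ≡ 51
σ^4 ≡ 51^2 = 2601 ≡ 53
σ^8 ≡ 53^2 = 2809 ≡ 79
11 = 8 + 2 + 1, so σ^11 ≡ 79·51·60 ≡ 44 (mod 91)

44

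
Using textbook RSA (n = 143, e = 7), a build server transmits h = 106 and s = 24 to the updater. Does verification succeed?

passes

s^2 ≡ 24^2 = 576 ≡ 4
s^4 ≡ 4^2 = 16
7 = 4 + 2 + 1, so s^7 ≡ 16·4·24 ≡ 106 (mod 143)
106 = h, so the signature checks out.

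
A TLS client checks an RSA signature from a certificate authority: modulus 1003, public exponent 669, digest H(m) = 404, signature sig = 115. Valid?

yes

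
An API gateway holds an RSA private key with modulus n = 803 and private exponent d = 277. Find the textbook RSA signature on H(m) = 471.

Squares mod 803: (H(m))^1≡471, (H(m))^2≡213, (H(m))^4≡401, (H(m))^8≡201, (H(m))^16≡251, (H(m))^32≡367, (H(m))^64≡588, (H(m))^128≡454, (H(m))^256≡548
277 = 256 + 16 + 4 + 1, so (H(m))^277 ≡ 548·251·401·471 ≡ 466 (mod 803)

466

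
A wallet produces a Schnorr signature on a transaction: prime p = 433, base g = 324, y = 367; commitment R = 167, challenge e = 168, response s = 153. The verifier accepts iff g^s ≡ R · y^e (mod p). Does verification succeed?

g^s mod p:
324^2 = 104976 ≡ 190
324^4 ≡ 190^2 = 36100 ≡ 161
324^8 ≡ 161^2 = 25921 ≡ 374
324^16 ≡ 374^2 = 139876 ≡ 17
324^32 ≡ 17^2 = 289
324^64 ≡ 289^2 = 83521 ≡ 385
324^128 ≡ 385^2 = 148225 ≡ 139
153 = 128 + 16 + 8 + 1, so 324^153 ≡ 139·17·374·324 ≡ 318 (mod 433)
R · y^e mod p:
367^2 = 134689 ≡ 26
367^4 ≡ 26^2 = 676 ≡ 243
367^8 ≡ 243^2 = 59049 ≡ 161
367^16 ≡ 161^2 = 25921 ≡ 374
367^32 ≡ 374^2 = 139876 ≡ 17
367^64 ≡ 17^2 = 289
367^128 ≡ 289^2 = 83521 ≡ 385
168 = 128 + 32 + 8, so 367^168 ≡ 385·17·161 ≡ 256 (mod 433)
167·256 = 42752 ≡ 318 (mod 433)
318 ≡ 318 (mod 433); signature holds.

passes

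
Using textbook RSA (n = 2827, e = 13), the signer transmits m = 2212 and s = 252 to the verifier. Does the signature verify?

does not verify

Squares mod 2827: s^1≡252, s^2≡1310, s^4≡111, s^8≡1013
13 = 8 + 4 + 1, so s^13 ≡ 1013·111·252 ≡ 615 (mod 2827)
The recovered value 615 does not match the digest 2212.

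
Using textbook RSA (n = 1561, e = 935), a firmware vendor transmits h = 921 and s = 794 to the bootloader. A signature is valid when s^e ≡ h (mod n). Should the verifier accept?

reject

Squares mod 1561: s^1≡794, s^2≡1353, s^4≡1117, s^8≡450, s^16≡1131, s^32≡702, s^64≡1089, s^128≡1122, s^256≡718, s^512≡394
935 = 512 + 256 + 128 + 32 + 4 + 2 + 1, so s^935 ≡ 394·718·1122·702·1117·1353·794 ≡ 1055 (mod 1561)
1055 ≠ 921, so verification fails.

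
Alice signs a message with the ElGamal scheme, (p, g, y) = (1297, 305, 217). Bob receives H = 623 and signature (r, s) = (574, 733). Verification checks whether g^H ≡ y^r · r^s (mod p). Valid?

Left side g^H mod p:
305^623 mod 1297 = 958
Right side y^r · r^s mod p:
217^574 mod 1297 = 624
574^733 mod 1297 = 305
624·305 = 190320 ≡ 958 (mod 1297)
958 ≡ 958 (mod 1297), so the signature is genuine.

yes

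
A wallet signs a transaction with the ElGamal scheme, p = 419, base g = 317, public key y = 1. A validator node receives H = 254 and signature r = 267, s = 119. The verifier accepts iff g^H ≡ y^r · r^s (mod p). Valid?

no

Left side g^H mod p:
Squares mod 419: 317^1≡317, 317^2≡348, 317^4≡13, 317^8≡169, 317^16≡69, 317^32≡152, 317^64≡59, 317^128≡129
254 = 128 + 64 + 32 + 16 + 8 + 4 + 2, so 317^254 ≡ 129·59·152·69·169·13·348 ≡ 102 (mod 419)
Right side y^r · r^s mod p:
Squares mod 419: 1^1≡1, 1^2≡1, 1^4≡1, 1^8≡1, 1^16≡1, 1^32≡1, 1^64≡1, 1^128≡1, 1^256≡1
267 = 256 + 8 + 2 + 1, so 1^267 ≡ 1·1·1·1 ≡ 1 (mod 419)
Squares mod 419: 267^1≡267, 267^2≡59, 267^4≡129, 267^8≡300, 267^16≡334, 267^32≡102, 267^64≡348
119 = 64 + 32 + 16 + 4 + 2 + 1, so 267^119 ≡ 348·102·334·129·59·267 ≡ 71 (mod 419)
1·71 = 71 ≡ 71 (mod 419)
102 ≠ 71, so verification fails.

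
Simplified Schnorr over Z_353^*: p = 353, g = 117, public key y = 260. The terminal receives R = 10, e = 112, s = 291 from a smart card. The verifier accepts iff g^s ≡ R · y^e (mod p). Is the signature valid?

g^s mod p:
117^2 = 13689 ≡ 275
117^4 ≡ 275^2 = 75625 ≡ 83
117^8 ≡ 83^2 = 6889 ≡ 182
117^16 ≡ 182^2 = 33124 ≡ 295
117^32 ≡ 295^2 = 87025 ≡ 187
117^64 ≡ 187^2 = 34969 ≡ 22
117^128 ≡ 22^2 = 484 ≡ 131
117^256 ≡ 131^2 = 17161 ≡ 217
291 = 256 + 32 + 2 + 1, so 117^291 ≡ 217·187·275·117 ≡ 227 (mod 353)
R · y^e mod p:
260^2 = 67600 ≡ 177
260^4 ≡ 177^2 = 31329 ≡ 265
260^8 ≡ 265^2 = 70225 ≡ 331
260^16 ≡ 331^2 = 109561 ≡ 131
260^32 ≡ 131^2 = 17161 ≡ 217
260^64 ≡ 217^2 = 47089 ≡ 140
112 = 64 + 32 + 16, so 260^112 ≡ 140·217·131 ≡ 58 (mod 353)
10·58 = 580 ≡ 227 (mod 353)
227 ≡ 227 (mod 353); signature holds.

valid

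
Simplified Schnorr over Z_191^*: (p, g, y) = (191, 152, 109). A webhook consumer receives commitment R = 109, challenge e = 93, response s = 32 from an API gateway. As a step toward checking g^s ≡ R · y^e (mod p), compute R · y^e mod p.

184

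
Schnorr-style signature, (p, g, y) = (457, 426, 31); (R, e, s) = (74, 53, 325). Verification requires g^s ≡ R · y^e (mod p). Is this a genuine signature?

forged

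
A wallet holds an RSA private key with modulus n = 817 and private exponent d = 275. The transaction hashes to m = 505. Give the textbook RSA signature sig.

Squares mod 817: m^1≡505, m^2≡121, m^4≡752, m^8≡140, m^16≡809, m^32≡64, m^64≡11, m^128≡121, m^256≡752
275 = 256 + 16 + 2 + 1, so m^275 ≡ 752·809·121·505 ≡ 653 (mod 817)

653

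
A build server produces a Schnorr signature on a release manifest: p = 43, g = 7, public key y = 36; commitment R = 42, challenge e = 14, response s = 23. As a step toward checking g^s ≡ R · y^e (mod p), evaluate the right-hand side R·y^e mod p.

37

36^2 = 1296 ≡ 6
36^4 ≡ 6^2 = 36
36^8 ≡ 36^2 = 1296 ≡ 6
14 = 8 + 4 + 2, so 36^14 ≡ 6·36·6 ≡ 6 (mod 43)
R · y^e ≡ 42·6 = 252 ≡ 37 (mod 43)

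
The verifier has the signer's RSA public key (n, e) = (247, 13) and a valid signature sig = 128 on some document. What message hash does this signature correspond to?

154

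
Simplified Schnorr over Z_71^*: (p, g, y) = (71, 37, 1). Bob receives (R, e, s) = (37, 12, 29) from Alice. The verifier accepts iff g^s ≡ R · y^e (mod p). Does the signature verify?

g^s mod p:
37^2 = 1369 ≡ 20
37^4 ≡ 20^2 = 400 ≡ 45
37^8 ≡ 45^2 = 2025 ≡ 37
37^16 ≡ 37^2 = 1369 ≡ 20
29 = 16 + 8 + 4 + 1, so 37^29 ≡ 20·37·45·37 ≡ 37 (mod 71)
R · y^e mod p:
1^2 = 1
1^4 ≡ 1^2 = 1
1^8 ≡ 1^2 = 1
12 = 8 + 4, so 1^12 ≡ 1·1 ≡ 1 (mod 71)
37·1 = 37 ≡ 37 (mod 71)
37 ≡ 37 (mod 71); signature holds.

verifies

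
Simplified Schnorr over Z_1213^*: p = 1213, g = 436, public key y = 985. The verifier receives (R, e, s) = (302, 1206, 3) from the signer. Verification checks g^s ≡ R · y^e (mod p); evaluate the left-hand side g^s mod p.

436^2 = 190096 ≡ 868
3 = 2 + 1, so 436^3 ≡ 868·436 ≡ 1205 (mod 1213)

1205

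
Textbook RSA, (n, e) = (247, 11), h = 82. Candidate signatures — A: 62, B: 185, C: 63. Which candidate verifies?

A

Candidate A: Squares mod 247: 62^1≡62, 62^2≡139, 62^4≡55, 62^8≡61; 11 = 8 + 2 + 1, so 62^11 ≡ 61·139·62 ≡ 82 (mod 247)
  → matches h = 82
Candidate B: Squares mod 247: 185^1≡185, 185^2≡139, 185^4≡55, 185^8≡61; 11 = 8 + 2 + 1, so 185^11 ≡ 61·139·185 ≡ 165 (mod 247)
Candidate C: Squares mod 247: 63^1≡63, 63^2≡17, 63^4≡42, 63^8≡35; 11 = 8 + 2 + 1, so 63^11 ≡ 35·17·63 ≡ 188 (mod 247)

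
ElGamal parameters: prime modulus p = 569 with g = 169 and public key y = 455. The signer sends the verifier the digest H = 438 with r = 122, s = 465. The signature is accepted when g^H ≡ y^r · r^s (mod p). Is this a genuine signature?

forged

Left side g^H mod p:
Squares mod 569: 169^1≡169, 169^2≡111, 169^4≡372, 169^8≡117, 169^16≡33, 169^32≡520, 169^64≡125, 169^128≡262, 169^256≡364
438 = 256 + 128 + 32 + 16 + 4 + 2, so 169^438 ≡ 364·262·520·33·372·111 ≡ 280 (mod 569)
Right side y^r · r^s mod p:
Squares mod 569: 455^1≡455, 455^2≡478, 455^4≡315, 455^8≡219, 455^16≡165, 455^32≡482, 455^64≡172
122 = 64 + 32 + 16 + 8 + 2, so 455^122 ≡ 172·482·165·219·478 ≡ 90 (mod 569)
Squares mod 569: 122^1≡122, 122^2≡90, 122^4≡134, 122^8≡317, 122^16≡345, 122^32≡104, 122^64≡5, 122^128≡25, 122^256≡56
465 = 256 + 128 + 64 + 16 + 1, so 122^465 ≡ 56·25·5·345·122 ≡ 93 (mod 569)
90·93 = 8370 ≡ 404 (mod 569)
280 ≠ 404, so verification fails.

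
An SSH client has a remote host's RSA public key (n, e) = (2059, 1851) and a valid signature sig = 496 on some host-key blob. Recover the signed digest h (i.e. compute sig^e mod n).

1419

Squares mod 2059: sig^1≡496, sig^2≡995, sig^4≡1705, sig^8≡1776, sig^16≡1847, sig^32≡1705, sig^64≡1776, sig^128≡1847, sig^256≡1705, sig^512≡1776, sig^1024≡1847
1851 = 1024 + 512 + 256 + 32 + 16 + 8 + 2 + 1, so sig^1851 ≡ 1847·1776·1705·1705·1847·1776·995·496 ≡ 1419 (mod 2059)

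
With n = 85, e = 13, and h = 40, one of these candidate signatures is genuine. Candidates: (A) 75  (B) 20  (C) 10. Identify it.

A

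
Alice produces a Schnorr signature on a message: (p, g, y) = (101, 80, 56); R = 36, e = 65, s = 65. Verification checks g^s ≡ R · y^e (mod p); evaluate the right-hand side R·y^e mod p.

95

56^2 = 3136 ≡ 5
56^4 ≡ 5^2 = 25
56^8 ≡ 25^2 = 625 ≡ 19
56^16 ≡ 19^2 = 361 ≡ 58
56^32 ≡ 58^2 = 3364 ≡ 31
56^64 ≡ 31^2 = 961 ≡ 52
65 = 64 + 1, so 56^65 ≡ 52·56 ≡ 84 (mod 101)
R · y^e ≡ 36·84 = 3024 ≡ 95 (mod 101)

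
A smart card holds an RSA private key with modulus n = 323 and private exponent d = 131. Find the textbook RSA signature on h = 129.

h^131 mod 323 = 116

116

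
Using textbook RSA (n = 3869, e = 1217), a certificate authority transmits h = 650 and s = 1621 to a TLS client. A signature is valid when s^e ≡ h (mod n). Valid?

no

s^2 ≡ 1621^2 = 2627641 ≡ 590
s^4 ≡ 590^2 = 348100 ≡ 3759
s^8 ≡ 3759^2 = 14130081 ≡ 493
s^16 ≡ 493^2 = 243049 ≡ 3171
s^32 ≡ 3171^2 = 10055241 ≡ 3579
s^64 ≡ 3579^2 = 12809241 ≡ 2851
s^128 ≡ 2851^2 = 8128201 ≡ 3301
s^256 ≡ 3301^2 = 10896601 ≡ 1497
s^512 ≡ 1497^2 = 2241009 ≡ 858
s^1024 ≡ 858^2 = 736164 ≡ 1054
1217 = 1024 + 128 + 64 + 1, so s^1217 ≡ 1054·3301·2851·1621 ≡ 1593 (mod 3869)
1593 ≠ 650, so verification fails.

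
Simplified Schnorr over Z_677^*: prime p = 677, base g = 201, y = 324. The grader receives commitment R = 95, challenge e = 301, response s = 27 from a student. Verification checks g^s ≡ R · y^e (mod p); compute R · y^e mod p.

Squares mod 677: 324^1≡324, 324^2≡41, 324^4≡327, 324^8≡640, 324^16≡15, 324^32≡225, 324^64≡527, 324^128≡159, 324^256≡232
301 = 256 + 32 + 8 + 4 + 1, so 324^301 ≡ 232·225·640·327·324 ≡ 136 (mod 677)
R · y^e ≡ 95·136 = 12920 ≡ 57 (mod 677)

57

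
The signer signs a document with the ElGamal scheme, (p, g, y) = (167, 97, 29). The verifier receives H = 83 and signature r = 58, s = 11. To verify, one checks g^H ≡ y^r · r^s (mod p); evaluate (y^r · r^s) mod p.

1

Squares mod 167: 29^1≡29, 29^2≡6, 29^4≡36, 29^8≡127, 29^16≡97, 29^32≡57
58 = 32 + 16 + 8 + 2, so 29^58 ≡ 57·97·127·6 ≡ 22 (mod 167)
Squares mod 167: 58^1≡58, 58^2≡24, 58^4≡75, 58^8≡114
11 = 8 + 2 + 1, so 58^11 ≡ 114·24·58 ≡ 38 (mod 167)
y^r · r^s ≡ 22·38 = 836 ≡ 1 (mod 167)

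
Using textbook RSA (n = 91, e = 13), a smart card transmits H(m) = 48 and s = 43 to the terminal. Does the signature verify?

does not verify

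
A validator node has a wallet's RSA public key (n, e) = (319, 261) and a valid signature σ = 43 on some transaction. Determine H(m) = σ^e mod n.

32

σ^2 ≡ 43^2 = 1849 ≡ 254
σ^4 ≡ 254^2 = 64516 ≡ 78
σ^8 ≡ 78^2 = 6084 ≡ 23
σ^16 ≡ 23^2 = 529 ≡ 210
σ^32 ≡ 210^2 = 44100 ≡ 78
σ^64 ≡ 78^2 = 6084 ≡ 23
σ^128 ≡ 23^2 = 529 ≡ 210
σ^256 ≡ 210^2 = 44100 ≡ 78
261 = 256 + 4 + 1, so σ^261 ≡ 78·78·43 ≡ 32 (mod 319)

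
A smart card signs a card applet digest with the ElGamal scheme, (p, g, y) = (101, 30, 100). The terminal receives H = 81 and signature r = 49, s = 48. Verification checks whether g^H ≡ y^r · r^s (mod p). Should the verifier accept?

Left side g^H mod p:
Squares mod 101: 30^1≡30, 30^2≡92, 30^4≡81, 30^8≡97, 30^16≡16, 30^32≡54, 30^64≡88
81 = 64 + 16 + 1, so 30^81 ≡ 88·16·30 ≡ 22 (mod 101)
Right side y^r · r^s mod p:
Squares mod 101: 100^1≡100, 100^2≡1, 100^4≡1, 100^8≡1, 100^16≡1, 100^32≡1
49 = 32 + 16 + 1, so 100^49 ≡ 1·1·100 ≡ 100 (mod 101)
Squares mod 101: 49^1≡49, 49^2≡78, 49^4≡24, 49^8≡71, 49^16≡92, 49^32≡81
48 = 32 + 16, so 49^48 ≡ 81·92 ≡ 79 (mod 101)
100·79 = 7900 ≡ 22 (mod 101)
22 ≡ 22 (mod 101), so the signature is genuine.

accept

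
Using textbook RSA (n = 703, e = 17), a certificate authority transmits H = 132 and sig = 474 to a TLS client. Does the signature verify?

verifies

sig^17 mod 703 = 132
132 = H, so the signature checks out.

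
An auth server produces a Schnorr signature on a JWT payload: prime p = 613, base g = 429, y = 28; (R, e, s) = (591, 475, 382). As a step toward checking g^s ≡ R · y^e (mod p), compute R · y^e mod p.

43

28^2 = 784 ≡ 171
28^4 ≡ 171^2 = 29241 ≡ 430
28^8 ≡ 430^2 = 184900 ≡ 387
28^16 ≡ 387^2 = 149769 ≡ 197
28^32 ≡ 197^2 = 38809 ≡ 190
28^64 ≡ 190^2 = 36100 ≡ 546
28^128 ≡ 546^2 = 298116 ≡ 198
28^256 ≡ 198^2 = 39204 ≡ 585
475 = 256 + 128 + 64 + 16 + 8 + 2 + 1, so 28^475 ≡ 585·198·546·197·387·171·28 ≡ 416 (mod 613)
R · y^e ≡ 591·416 = 245856 ≡ 43 (mod 613)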